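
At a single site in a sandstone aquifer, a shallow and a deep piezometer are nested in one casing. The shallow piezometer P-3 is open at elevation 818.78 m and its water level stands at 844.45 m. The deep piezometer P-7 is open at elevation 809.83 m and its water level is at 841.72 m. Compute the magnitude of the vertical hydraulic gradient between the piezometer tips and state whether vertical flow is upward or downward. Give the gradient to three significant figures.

|i_v| ≈ 0.305; vertical flow is downward

Total head at P-3: h = 844.45 m (water level in the standpipe).
Total head at P-7: h = 841.72 m.
Δh = h(P-3) − h(P-7) = 844.45 − 841.72 = 2.73 m.
Vertical separation Δz = 818.78 − 809.83 = 8.95 m.
|i_v| = |Δh| / Δz = 2.73 / 8.95 = 0.305.
Head is higher in the shallow piezometer, so vertical flow is downward (recharge condition).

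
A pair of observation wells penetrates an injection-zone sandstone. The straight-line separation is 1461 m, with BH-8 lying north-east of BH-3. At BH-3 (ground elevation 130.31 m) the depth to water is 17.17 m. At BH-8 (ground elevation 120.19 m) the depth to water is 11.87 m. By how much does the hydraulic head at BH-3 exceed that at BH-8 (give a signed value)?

Δh ≈ 4.82 m

Total head at BH-3: h = 130.31 − 17.17 = 113.14 m.
Total head at BH-8: h = 120.19 − 11.87 = 108.32 m.
Head difference: h(BH-3) − h(BH-8) = 113.14 − 108.32 = 4.82 m.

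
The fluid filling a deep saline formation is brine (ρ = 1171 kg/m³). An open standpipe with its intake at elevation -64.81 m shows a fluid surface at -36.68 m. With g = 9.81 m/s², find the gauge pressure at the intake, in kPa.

Pressure head ψ = h − z = -36.68 − (-64.81) = 28.13 m.
P = ρgψ = 1171 × 9.81 × 28.13 = 323144 Pa ≈ 323 kPa.

P ≈ 323 kPa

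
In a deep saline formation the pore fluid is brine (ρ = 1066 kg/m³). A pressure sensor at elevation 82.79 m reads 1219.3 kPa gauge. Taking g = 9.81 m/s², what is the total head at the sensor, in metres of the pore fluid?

ψ = P/(ρg) = 1219.3×1000 / (1066 × 9.81) = 116.60 m.
h = z + ψ = 82.79 + 116.60 = 199.39 m.

h ≈ 199.39 m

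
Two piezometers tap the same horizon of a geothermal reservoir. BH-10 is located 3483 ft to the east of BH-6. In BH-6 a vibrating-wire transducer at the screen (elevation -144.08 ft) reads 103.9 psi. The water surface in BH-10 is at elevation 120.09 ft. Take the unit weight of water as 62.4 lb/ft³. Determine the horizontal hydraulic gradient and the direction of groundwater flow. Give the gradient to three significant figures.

Pressure head at BH-6: ψ = 144·P/γ = 144 × 103.9 / 62.4 = 239.77 ft.
Total head at BH-6: h = z + ψ = -144.08 + 239.77 = 95.69 ft.
Total head at BH-10: h = 120.09 ft (water level in the piezometer is the total head).
Head difference: h(BH-6) − h(BH-10) = 95.69 − 120.09 = -24.40 ft.
Hydraulic gradient: i = |Δh| / L = 24.40 / 3483 = 0.00701.
Flow is from higher to lower head: from BH-10 toward BH-6, i.e. toward the west.

i ≈ 0.00701; groundwater flows toward the west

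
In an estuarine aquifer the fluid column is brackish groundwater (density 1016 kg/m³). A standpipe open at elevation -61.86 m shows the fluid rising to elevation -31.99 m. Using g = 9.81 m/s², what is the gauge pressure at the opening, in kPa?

P ≈ 298 kPa

Pressure head ψ = h − z = -31.99 − (-61.86) = 29.87 m.
P = ρgψ = 1016 × 9.81 × 29.87 = 297713 Pa ≈ 298 kPa.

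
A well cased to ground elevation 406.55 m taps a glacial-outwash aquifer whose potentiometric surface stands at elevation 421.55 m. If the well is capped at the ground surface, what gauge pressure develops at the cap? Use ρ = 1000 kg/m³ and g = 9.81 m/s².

Head above the cap: Δh = 421.55 − 406.55 = 15.00 m.
P = ρgΔh = 1000 × 9.81 × 15.00 = 147150 Pa ≈ 147 kPa.

P ≈ 147 kPa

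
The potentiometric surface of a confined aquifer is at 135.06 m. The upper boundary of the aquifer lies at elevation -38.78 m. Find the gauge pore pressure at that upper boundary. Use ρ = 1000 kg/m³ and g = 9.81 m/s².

P ≈ 1710 kPa

Pressure head at the aquifer top: ψ = h − z = 135.06 − (-38.78) = 173.84 m.
P = ρgψ = 1000 × 9.81 × 173.84 = 1705370 Pa ≈ 1710 kPa.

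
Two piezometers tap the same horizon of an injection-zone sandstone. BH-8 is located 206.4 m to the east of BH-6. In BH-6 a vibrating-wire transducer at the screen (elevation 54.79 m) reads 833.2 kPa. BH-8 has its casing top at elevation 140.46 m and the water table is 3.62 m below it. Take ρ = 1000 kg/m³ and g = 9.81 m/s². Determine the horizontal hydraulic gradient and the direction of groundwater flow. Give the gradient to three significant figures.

i ≈ 0.0140; groundwater flows toward the east

Pressure head at BH-6: ψ = P/(ρg) = 833.2×1000 / (1000 × 9.81) = 84.93 m.
Total head at BH-6: h = z + ψ = 54.79 + 84.93 = 139.72 m.
Total head at BH-8: h = 140.46 − 3.62 = 136.84 m.
Head difference: h(BH-6) − h(BH-8) = 139.72 − 136.84 = 2.88 m.
Hydraulic gradient: i = |Δh| / L = 2.88 / 206.4 = 0.0140.
Flow is from higher to lower head: from BH-6 toward BH-8, i.e. toward the east.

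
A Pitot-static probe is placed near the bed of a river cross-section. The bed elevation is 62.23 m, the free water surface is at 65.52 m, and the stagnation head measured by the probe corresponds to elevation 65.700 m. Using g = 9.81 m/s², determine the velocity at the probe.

v ≈ 1.88 m/s

Near the bed, under hydrostatic conditions, the piezometric head (z + ψ) equals the free-surface elevation, 65.52 m.
Velocity head = total − piezometric = 65.700 − 65.52 = 0.180 m.
v = √(2g·h_v) = √(2 × 9.81 × 0.180) = 1.88 m/s.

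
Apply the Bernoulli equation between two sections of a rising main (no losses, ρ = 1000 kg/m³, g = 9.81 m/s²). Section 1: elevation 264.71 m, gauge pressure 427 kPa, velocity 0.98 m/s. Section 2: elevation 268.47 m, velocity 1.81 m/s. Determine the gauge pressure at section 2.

P₂ ≈ 389 kPa

Pressure head at 1: ψ₁ = P₁/(ρg) = 427×1000 / (1000 × 9.81) = 43.53 m.
Velocity heads: v₁²/2g = 0.98²/19.62 = 0.049 m; v₂²/2g = 1.81²/19.62 = 0.167 m.
Total head H = z₁ + ψ₁ + v₁²/2g = 264.71 + 43.53 + 0.049 = 308.29 m.
ψ₂ = H − z₂ − v₂²/2g = 308.29 − 268.47 − 0.167 = 39.65 m.
P₂ = ρgψ₂ = 1000 × 9.81 × 39.65 ≈ 389 kPa.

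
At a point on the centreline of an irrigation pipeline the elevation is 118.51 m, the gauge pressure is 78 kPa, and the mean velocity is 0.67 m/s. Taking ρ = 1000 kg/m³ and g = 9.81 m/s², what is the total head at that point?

h ≈ 126.48 m

Pressure head ψ = P/(ρg) = 78×1000 / (1000 × 9.81) = 7.95 m.
Velocity head = v²/(2g) = 0.67² / (2 × 9.81) = 0.023 m.
h = z + ψ + v²/(2g) = 118.51 + 7.95 + 0.023 = 126.48 m.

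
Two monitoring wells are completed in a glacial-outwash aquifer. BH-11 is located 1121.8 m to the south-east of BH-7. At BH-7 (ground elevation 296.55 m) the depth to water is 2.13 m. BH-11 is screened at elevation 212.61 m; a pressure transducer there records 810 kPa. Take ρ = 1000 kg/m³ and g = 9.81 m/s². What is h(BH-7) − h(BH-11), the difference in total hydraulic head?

Total head at BH-7: h = 296.55 − 2.13 = 294.42 m.
Pressure head at BH-11: ψ = P/(ρg) = 810×1000 / (1000 × 9.81) = 82.57 m.
Total head at BH-11: h = z + ψ = 212.61 + 82.57 = 295.18 m.
Head difference: h(BH-7) − h(BH-11) = 294.42 − 295.18 = -0.76 m.

Δh ≈ -0.76 m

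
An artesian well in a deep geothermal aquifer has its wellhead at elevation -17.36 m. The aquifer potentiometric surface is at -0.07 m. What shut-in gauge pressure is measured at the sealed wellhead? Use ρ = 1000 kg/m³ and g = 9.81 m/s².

Head above the cap: Δh = -0.07 − (-17.36) = 17.29 m.
P = ρgΔh = 1000 × 9.81 × 17.29 = 169615 Pa ≈ 170 kPa.

P ≈ 170 kPa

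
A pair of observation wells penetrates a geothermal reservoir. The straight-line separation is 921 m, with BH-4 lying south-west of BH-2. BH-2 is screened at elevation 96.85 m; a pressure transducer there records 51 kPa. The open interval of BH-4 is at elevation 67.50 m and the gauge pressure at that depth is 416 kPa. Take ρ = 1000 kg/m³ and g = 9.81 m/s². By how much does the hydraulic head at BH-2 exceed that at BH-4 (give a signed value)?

Pressure head at BH-2: ψ = P/(ρg) = 51×1000 / (1000 × 9.81) = 5.20 m.
Total head at BH-2: h = z + ψ = 96.85 + 5.20 = 102.05 m.
Pressure head at BH-4: ψ = P/(ρg) = 416×1000 / (1000 × 9.81) = 42.41 m.
Total head at BH-4: h = z + ψ = 67.50 + 42.41 = 109.91 m.
Head difference: h(BH-2) − h(BH-4) = 102.05 − 109.91 = -7.86 m.

Δh ≈ -7.86 m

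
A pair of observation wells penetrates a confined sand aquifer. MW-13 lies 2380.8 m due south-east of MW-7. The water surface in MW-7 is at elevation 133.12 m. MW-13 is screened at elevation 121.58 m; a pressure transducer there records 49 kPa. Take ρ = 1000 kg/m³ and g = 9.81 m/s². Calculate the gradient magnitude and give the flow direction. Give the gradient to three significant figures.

Total head at MW-7: h = 133.12 m (water level in the piezometer is the total head).
Pressure head at MW-13: ψ = P/(ρg) = 49×1000 / (1000 × 9.81) = 4.99 m.
Total head at MW-13: h = z + ψ = 121.58 + 4.99 = 126.57 m.
Head difference: h(MW-7) − h(MW-13) = 133.12 − 126.57 = 6.55 m.
Hydraulic gradient: i = |Δh| / L = 6.55 / 2380.8 = 0.00275.
Flow is from higher to lower head: from MW-7 toward MW-13, i.e. toward the south-east.

i ≈ 0.00275; groundwater flows toward the south-east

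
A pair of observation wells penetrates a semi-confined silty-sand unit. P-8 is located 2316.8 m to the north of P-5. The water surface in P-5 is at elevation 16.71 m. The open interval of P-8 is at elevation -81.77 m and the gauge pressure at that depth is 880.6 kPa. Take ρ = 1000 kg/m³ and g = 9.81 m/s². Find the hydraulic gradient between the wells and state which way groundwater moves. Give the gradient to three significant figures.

Total head at P-5: h = 16.71 m (water level in the piezometer is the total head).
Pressure head at P-8: ψ = P/(ρg) = 880.6×1000 / (1000 × 9.81) = 89.77 m.
Total head at P-8: h = z + ψ = -81.77 + 89.77 = 8.00 m.
Head difference: h(P-5) − h(P-8) = 16.71 − 8.00 = 8.71 m.
Hydraulic gradient: i = |Δh| / L = 8.71 / 2316.8 = 0.00376.
Flow is from higher to lower head: from P-5 toward P-8, i.e. toward the north.

i ≈ 0.00376; groundwater flows toward the north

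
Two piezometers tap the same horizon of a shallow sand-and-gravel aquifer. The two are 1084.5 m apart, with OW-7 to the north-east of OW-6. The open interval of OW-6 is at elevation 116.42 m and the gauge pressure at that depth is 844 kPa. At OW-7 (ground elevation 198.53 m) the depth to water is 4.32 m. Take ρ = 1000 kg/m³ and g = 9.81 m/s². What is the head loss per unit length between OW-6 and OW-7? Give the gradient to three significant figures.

i ≈ 0.00760 m/m

Pressure head at OW-6: ψ = P/(ρg) = 844×1000 / (1000 × 9.81) = 86.03 m.
Total head at OW-6: h = z + ψ = 116.42 + 86.03 = 202.45 m.
Total head at OW-7: h = 198.53 − 4.32 = 194.21 m.
Head difference: h(OW-6) − h(OW-7) = 202.45 − 194.21 = 8.24 m.
Hydraulic gradient: i = |Δh| / L = 8.24 / 1084.5 = 0.00760.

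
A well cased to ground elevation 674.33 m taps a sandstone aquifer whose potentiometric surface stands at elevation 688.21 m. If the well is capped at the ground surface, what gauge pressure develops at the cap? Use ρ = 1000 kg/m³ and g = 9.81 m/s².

P ≈ 136 kPa

Head above the cap: Δh = 688.21 − 674.33 = 13.88 m.
P = ρgΔh = 1000 × 9.81 × 13.88 = 136163 Pa ≈ 136 kPa.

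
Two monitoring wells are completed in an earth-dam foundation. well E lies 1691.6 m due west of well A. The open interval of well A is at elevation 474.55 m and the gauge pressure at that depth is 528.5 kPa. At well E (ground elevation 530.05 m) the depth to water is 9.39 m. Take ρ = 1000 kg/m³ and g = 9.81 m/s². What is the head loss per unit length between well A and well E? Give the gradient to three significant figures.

Pressure head at well A: ψ = P/(ρg) = 528.5×1000 / (1000 × 9.81) = 53.87 m.
Total head at well A: h = z + ψ = 474.55 + 53.87 = 528.42 m.
Total head at well E: h = 530.05 − 9.39 = 520.66 m.
Head difference: h(well A) − h(well E) = 528.42 − 520.66 = 7.76 m.
Hydraulic gradient: i = |Δh| / L = 7.76 / 1691.6 = 0.00459.

i ≈ 0.00459 m/m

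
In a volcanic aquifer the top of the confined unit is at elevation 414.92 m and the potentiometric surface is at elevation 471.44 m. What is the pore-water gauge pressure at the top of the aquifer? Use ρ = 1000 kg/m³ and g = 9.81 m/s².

P ≈ 554 kPa

Pressure head at the aquifer top: ψ = h − z = 471.44 − 414.92 = 56.52 m.
P = ρgψ = 1000 × 9.81 × 56.52 = 554461 Pa ≈ 554 kPa.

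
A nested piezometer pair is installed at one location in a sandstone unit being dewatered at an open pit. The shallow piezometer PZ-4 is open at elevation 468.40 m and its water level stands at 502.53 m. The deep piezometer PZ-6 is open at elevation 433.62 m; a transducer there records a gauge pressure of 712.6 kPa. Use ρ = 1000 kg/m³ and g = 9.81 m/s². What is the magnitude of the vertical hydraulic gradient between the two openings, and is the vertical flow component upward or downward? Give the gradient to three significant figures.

Total head at PZ-4: h = 502.53 m (water level in the standpipe).
Pressure head at PZ-6: ψ = P/(ρg) = 712.6×1000 / (1000 × 9.81) = 72.64 m.
Total head at PZ-6: h = z + ψ = 433.62 + 72.64 = 506.26 m.
Δh = h(PZ-4) − h(PZ-6) = 502.53 − 506.26 = -3.73 m.
Vertical separation Δz = 468.40 − 433.62 = 34.78 m.
|i_v| = |Δh| / Δz = 3.73 / 34.78 = 0.107.
Head is higher in the deep piezometer, so vertical flow is upward (discharge condition).

|i_v| ≈ 0.107; vertical flow is upward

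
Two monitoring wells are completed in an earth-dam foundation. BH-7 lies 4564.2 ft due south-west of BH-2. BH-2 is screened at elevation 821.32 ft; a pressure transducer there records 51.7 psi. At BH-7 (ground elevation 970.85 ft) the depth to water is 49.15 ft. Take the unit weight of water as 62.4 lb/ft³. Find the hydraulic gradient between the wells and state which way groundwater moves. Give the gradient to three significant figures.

i ≈ 0.00415; groundwater flows toward the south-west

Pressure head at BH-2: ψ = 144·P/γ = 144 × 51.7 / 62.4 = 119.31 ft.
Total head at BH-2: h = z + ψ = 821.32 + 119.31 = 940.63 ft.
Total head at BH-7: h = 970.85 − 49.15 = 921.70 ft.
Head difference: h(BH-2) − h(BH-7) = 940.63 − 921.70 = 18.93 ft.
Hydraulic gradient: i = |Δh| / L = 18.93 / 4564.2 = 0.00415.
Flow is from higher to lower head: from BH-2 toward BH-7, i.e. toward the south-west.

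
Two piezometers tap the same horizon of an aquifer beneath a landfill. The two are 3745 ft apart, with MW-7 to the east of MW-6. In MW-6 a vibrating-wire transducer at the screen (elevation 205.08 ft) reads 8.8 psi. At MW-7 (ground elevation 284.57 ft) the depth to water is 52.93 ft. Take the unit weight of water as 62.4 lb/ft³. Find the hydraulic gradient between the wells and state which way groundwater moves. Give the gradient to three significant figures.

Pressure head at MW-6: ψ = 144·P/γ = 144 × 8.8 / 62.4 = 20.31 ft.
Total head at MW-6: h = z + ψ = 205.08 + 20.31 = 225.39 ft.
Total head at MW-7: h = 284.57 − 52.93 = 231.64 ft.
Head difference: h(MW-6) − h(MW-7) = 225.39 − 231.64 = -6.25 ft.
Hydraulic gradient: i = |Δh| / L = 6.25 / 3745 = 0.00167.
Flow is from higher to lower head: from MW-7 toward MW-6, i.e. toward the west.

i ≈ 0.00167; groundwater flows toward the west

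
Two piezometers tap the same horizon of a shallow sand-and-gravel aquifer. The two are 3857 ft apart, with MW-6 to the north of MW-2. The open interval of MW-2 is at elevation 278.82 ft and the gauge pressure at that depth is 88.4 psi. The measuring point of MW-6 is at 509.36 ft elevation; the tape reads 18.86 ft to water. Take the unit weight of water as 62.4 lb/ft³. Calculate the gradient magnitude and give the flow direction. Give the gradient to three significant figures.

i ≈ 0.00199; groundwater flows toward the south

Pressure head at MW-2: ψ = 144·P/γ = 144 × 88.4 / 62.4 = 204.00 ft.
Total head at MW-2: h = z + ψ = 278.82 + 204.00 = 482.82 ft.
Total head at MW-6: h = 509.36 − 18.86 = 490.50 ft.
Head difference: h(MW-2) − h(MW-6) = 482.82 − 490.50 = -7.68 ft.
Hydraulic gradient: i = |Δh| / L = 7.68 / 3857 = 0.00199.
Flow is from higher to lower head: from MW-6 toward MW-2, i.e. toward the south.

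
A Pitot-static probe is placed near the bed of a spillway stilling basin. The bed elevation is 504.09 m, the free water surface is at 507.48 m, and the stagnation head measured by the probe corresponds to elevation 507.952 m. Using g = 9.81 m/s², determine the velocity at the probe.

Near the bed, under hydrostatic conditions, the piezometric head (z + ψ) equals the free-surface elevation, 507.48 m.
Velocity head = total − piezometric = 507.952 − 507.48 = 0.472 m.
v = √(2g·h_v) = √(2 × 9.81 × 0.472) = 3.04 m/s.

v ≈ 3.04 m/s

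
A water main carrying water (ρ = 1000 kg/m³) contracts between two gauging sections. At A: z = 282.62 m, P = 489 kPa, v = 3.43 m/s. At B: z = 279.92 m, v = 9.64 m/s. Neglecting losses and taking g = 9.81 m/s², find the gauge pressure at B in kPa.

P₂ ≈ 475 kPa

Pressure head at A: ψ₁ = P₁/(ρg) = 489×1000 / (1000 × 9.81) = 49.85 m.
Velocity heads: v₁²/2g = 3.43²/19.62 = 0.600 m; v₂²/2g = 9.64²/19.62 = 4.736 m.
Total head H = z₁ + ψ₁ + v₁²/2g = 282.62 + 49.85 + 0.600 = 333.07 m.
ψ₂ = H − z₂ − v₂²/2g = 333.07 − 279.92 − 4.736 = 48.41 m.
P₂ = ρgψ₂ = 1000 × 9.81 × 48.41 ≈ 475 kPa.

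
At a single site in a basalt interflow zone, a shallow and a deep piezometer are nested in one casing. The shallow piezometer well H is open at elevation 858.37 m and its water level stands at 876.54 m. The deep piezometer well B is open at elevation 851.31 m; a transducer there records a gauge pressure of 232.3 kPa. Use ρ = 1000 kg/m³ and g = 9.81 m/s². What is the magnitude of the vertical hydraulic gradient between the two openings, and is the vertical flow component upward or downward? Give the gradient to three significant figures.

Total head at well H: h = 876.54 m (water level in the standpipe).
Pressure head at well B: ψ = P/(ρg) = 232.3×1000 / (1000 × 9.81) = 23.68 m.
Total head at well B: h = z + ψ = 851.31 + 23.68 = 874.99 m.
Δh = h(well H) − h(well B) = 876.54 − 874.99 = 1.55 m.
Vertical separation Δz = 858.37 − 851.31 = 7.06 m.
|i_v| = |Δh| / Δz = 1.55 / 7.06 = 0.220.
Head is higher in the shallow piezometer, so vertical flow is downward (recharge condition).

|i_v| ≈ 0.220; vertical flow is downward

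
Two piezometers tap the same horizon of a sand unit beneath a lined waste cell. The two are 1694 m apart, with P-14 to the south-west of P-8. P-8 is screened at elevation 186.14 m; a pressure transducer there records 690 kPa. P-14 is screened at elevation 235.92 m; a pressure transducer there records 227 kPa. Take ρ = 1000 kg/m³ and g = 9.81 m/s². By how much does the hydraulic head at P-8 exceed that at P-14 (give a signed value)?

Pressure head at P-8: ψ = P/(ρg) = 690×1000 / (1000 × 9.81) = 70.34 m.
Total head at P-8: h = z + ψ = 186.14 + 70.34 = 256.48 m.
Pressure head at P-14: ψ = P/(ρg) = 227×1000 / (1000 × 9.81) = 23.14 m.
Total head at P-14: h = z + ψ = 235.92 + 23.14 = 259.06 m.
Head difference: h(P-8) − h(P-14) = 256.48 − 259.06 = -2.58 m.

Δh ≈ -2.58 m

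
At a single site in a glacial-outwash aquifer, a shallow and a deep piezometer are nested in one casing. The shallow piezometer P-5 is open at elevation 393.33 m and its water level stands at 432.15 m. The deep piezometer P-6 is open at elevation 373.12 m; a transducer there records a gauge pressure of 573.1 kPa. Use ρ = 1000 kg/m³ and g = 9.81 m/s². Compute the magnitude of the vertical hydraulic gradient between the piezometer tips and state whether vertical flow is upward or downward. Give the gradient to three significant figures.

|i_v| ≈ 0.0302; vertical flow is downward

Total head at P-5: h = 432.15 m (water level in the standpipe).
Pressure head at P-6: ψ = P/(ρg) = 573.1×1000 / (1000 × 9.81) = 58.42 m.
Total head at P-6: h = z + ψ = 373.12 + 58.42 = 431.54 m.
Δh = h(P-5) − h(P-6) = 432.15 − 431.54 = 0.61 m.
Vertical separation Δz = 393.33 − 373.12 = 20.21 m.
|i_v| = |Δh| / Δz = 0.61 / 20.21 = 0.0302.
Head is higher in the shallow piezometer, so vertical flow is downward (recharge condition).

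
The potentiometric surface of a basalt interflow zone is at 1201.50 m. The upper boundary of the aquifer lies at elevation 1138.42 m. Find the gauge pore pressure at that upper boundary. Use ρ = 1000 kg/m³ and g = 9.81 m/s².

Pressure head at the aquifer top: ψ = h − z = 1201.50 − 1138.42 = 63.08 m.
P = ρgψ = 1000 × 9.81 × 63.08 = 618815 Pa ≈ 619 kPa.

P ≈ 619 kPa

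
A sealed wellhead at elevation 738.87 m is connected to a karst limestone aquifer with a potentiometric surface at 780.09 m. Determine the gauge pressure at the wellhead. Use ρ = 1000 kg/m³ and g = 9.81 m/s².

Head above the cap: Δh = 780.09 − 738.87 = 41.22 m.
P = ρgΔh = 1000 × 9.81 × 41.22 = 404368 Pa ≈ 404 kPa.

P ≈ 404 kPa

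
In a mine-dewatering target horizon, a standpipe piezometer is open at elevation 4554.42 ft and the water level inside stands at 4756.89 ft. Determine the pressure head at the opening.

Total head h = 4756.89 ft (the water-surface elevation in the piezometer).
Pressure head ψ = h − z = 4756.89 − 4554.42 = 202.47 ft.

ψ ≈ 202.47 ft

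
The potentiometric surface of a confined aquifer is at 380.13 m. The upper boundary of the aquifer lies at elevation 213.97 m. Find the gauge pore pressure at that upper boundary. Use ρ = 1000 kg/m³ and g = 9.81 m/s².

Pressure head at the aquifer top: ψ = h − z = 380.13 − 213.97 = 166.16 m.
P = ρgψ = 1000 × 9.81 × 166.16 = 1630030 Pa ≈ 1630 kPa.

P ≈ 1630 kPa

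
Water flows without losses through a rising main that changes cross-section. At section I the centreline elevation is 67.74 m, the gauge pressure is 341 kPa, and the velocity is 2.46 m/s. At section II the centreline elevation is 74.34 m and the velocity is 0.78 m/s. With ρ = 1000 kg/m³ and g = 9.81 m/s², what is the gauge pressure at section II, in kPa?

Pressure head at I: ψ₁ = P₁/(ρg) = 341×1000 / (1000 × 9.81) = 34.76 m.
Velocity heads: v₁²/2g = 2.46²/19.62 = 0.308 m; v₂²/2g = 0.78²/19.62 = 0.031 m.
Total head H = z₁ + ψ₁ + v₁²/2g = 67.74 + 34.76 + 0.308 = 102.81 m.
ψ₂ = H − z₂ − v₂²/2g = 102.81 − 74.34 − 0.031 = 28.44 m.
P₂ = ρgψ₂ = 1000 × 9.81 × 28.44 ≈ 279 kPa.

P₂ ≈ 279 kPa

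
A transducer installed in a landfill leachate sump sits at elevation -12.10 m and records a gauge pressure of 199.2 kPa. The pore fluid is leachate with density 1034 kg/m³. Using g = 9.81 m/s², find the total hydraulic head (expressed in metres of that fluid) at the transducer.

h ≈ 7.54 m

ψ = P/(ρg) = 199.2×1000 / (1034 × 9.81) = 19.64 m.
h = z + ψ = -12.10 + 19.64 = 7.54 m.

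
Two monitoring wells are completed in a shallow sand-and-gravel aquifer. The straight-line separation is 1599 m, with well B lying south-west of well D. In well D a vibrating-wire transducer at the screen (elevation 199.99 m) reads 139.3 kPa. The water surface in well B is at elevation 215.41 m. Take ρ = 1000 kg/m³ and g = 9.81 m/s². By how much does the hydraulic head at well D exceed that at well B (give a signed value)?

Pressure head at well D: ψ = P/(ρg) = 139.3×1000 / (1000 × 9.81) = 14.20 m.
Total head at well D: h = z + ψ = 199.99 + 14.20 = 214.19 m.
Total head at well B: h = 215.41 m (water level in the piezometer is the total head).
Head difference: h(well D) − h(well B) = 214.19 − 215.41 = -1.22 m.

Δh ≈ -1.22 m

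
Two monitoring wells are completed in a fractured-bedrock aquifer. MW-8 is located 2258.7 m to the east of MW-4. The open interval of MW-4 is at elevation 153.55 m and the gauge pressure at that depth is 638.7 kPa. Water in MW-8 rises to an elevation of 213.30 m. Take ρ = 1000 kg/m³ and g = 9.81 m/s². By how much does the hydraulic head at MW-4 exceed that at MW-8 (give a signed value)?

Δh ≈ 5.36 m

Pressure head at MW-4: ψ = P/(ρg) = 638.7×1000 / (1000 × 9.81) = 65.11 m.
Total head at MW-4: h = z + ψ = 153.55 + 65.11 = 218.66 m.
Total head at MW-8: h = 213.30 m (water level in the piezometer is the total head).
Head difference: h(MW-4) − h(MW-8) = 218.66 − 213.30 = 5.36 m.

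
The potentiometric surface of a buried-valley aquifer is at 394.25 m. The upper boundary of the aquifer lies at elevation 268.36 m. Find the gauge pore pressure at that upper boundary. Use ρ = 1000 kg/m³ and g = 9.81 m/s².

P ≈ 1230 kPa

Pressure head at the aquifer top: ψ = h − z = 394.25 − 268.36 = 125.89 m.
P = ρgψ = 1000 × 9.81 × 125.89 = 1234981 Pa ≈ 1230 kPa.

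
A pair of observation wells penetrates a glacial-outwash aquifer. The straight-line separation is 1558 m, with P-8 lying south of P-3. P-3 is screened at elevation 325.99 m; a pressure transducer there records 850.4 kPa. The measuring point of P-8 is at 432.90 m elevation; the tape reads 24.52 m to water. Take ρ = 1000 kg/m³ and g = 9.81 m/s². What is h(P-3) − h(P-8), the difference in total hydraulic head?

Δh ≈ 4.30 m

Pressure head at P-3: ψ = P/(ρg) = 850.4×1000 / (1000 × 9.81) = 86.69 m.
Total head at P-3: h = z + ψ = 325.99 + 86.69 = 412.68 m.
Total head at P-8: h = 432.90 − 24.52 = 408.38 m.
Head difference: h(P-3) − h(P-8) = 412.68 − 408.38 = 4.30 m.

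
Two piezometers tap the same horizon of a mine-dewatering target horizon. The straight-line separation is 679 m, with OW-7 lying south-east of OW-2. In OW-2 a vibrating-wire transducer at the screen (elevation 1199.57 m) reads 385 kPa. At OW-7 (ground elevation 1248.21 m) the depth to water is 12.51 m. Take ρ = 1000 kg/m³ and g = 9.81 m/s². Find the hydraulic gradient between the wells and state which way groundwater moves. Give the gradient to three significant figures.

Pressure head at OW-2: ψ = P/(ρg) = 385×1000 / (1000 × 9.81) = 39.25 m.
Total head at OW-2: h = z + ψ = 1199.57 + 39.25 = 1238.82 m.
Total head at OW-7: h = 1248.21 − 12.51 = 1235.70 m.
Head difference: h(OW-2) − h(OW-7) = 1238.82 − 1235.70 = 3.12 m.
Hydraulic gradient: i = |Δh| / L = 3.12 / 679 = 0.00459.
Flow is from higher to lower head: from OW-2 toward OW-7, i.e. toward the south-east.

i ≈ 0.00459; groundwater flows toward the south-east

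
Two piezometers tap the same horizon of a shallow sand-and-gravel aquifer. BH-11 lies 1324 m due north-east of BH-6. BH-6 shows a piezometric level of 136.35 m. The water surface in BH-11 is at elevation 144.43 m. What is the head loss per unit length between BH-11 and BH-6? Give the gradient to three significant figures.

Total head at BH-6: h = 136.35 m (water level in the piezometer is the total head).
Total head at BH-11: h = 144.43 m (water level in the piezometer is the total head).
Head difference: h(BH-6) − h(BH-11) = 136.35 − 144.43 = -8.08 m.
Hydraulic gradient: i = |Δh| / L = 8.08 / 1324 = 0.00610.

i ≈ 0.00610 m/m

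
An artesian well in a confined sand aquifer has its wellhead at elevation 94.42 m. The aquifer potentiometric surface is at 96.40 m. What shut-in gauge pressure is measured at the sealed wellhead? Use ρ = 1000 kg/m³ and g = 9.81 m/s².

P ≈ 19.4 kPa

Head above the cap: Δh = 96.40 − 94.42 = 1.98 m.
P = ρgΔh = 1000 × 9.81 × 1.98 = 19424 Pa ≈ 19.4 kPa.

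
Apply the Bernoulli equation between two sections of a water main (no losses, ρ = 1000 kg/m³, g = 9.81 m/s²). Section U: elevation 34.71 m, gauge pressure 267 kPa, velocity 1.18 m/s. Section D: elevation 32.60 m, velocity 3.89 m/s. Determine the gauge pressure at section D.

Pressure head at U: ψ₁ = P₁/(ρg) = 267×1000 / (1000 × 9.81) = 27.22 m.
Velocity heads: v₁²/2g = 1.18²/19.62 = 0.071 m; v₂²/2g = 3.89²/19.62 = 0.771 m.
Total head H = z₁ + ψ₁ + v₁²/2g = 34.71 + 27.22 + 0.071 = 62.00 m.
ψ₂ = H − z₂ − v₂²/2g = 62.00 − 32.60 − 0.771 = 28.63 m.
P₂ = ρgψ₂ = 1000 × 9.81 × 28.63 ≈ 281 kPa.

P₂ ≈ 281 kPa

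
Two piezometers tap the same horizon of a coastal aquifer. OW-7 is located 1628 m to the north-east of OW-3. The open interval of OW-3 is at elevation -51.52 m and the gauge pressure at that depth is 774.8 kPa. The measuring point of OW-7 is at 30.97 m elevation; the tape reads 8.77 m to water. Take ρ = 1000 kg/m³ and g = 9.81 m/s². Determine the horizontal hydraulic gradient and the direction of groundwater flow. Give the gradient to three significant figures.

i ≈ 0.00323; groundwater flows toward the north-east

Pressure head at OW-3: ψ = P/(ρg) = 774.8×1000 / (1000 × 9.81) = 78.98 m.
Total head at OW-3: h = z + ψ = -51.52 + 78.98 = 27.46 m.
Total head at OW-7: h = 30.97 − 8.77 = 22.20 m.
Head difference: h(OW-3) − h(OW-7) = 27.46 − 22.20 = 5.26 m.
Hydraulic gradient: i = |Δh| / L = 5.26 / 1628 = 0.00323.
Flow is from higher to lower head: from OW-3 toward OW-7, i.e. toward the north-east.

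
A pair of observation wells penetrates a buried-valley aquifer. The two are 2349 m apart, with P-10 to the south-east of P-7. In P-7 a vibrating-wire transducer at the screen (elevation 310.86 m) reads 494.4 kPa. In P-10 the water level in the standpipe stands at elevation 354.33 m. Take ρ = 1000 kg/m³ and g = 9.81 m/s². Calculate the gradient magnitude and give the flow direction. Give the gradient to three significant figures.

Pressure head at P-7: ψ = P/(ρg) = 494.4×1000 / (1000 × 9.81) = 50.40 m.
Total head at P-7: h = z + ψ = 310.86 + 50.40 = 361.26 m.
Total head at P-10: h = 354.33 m (water level in the piezometer is the total head).
Head difference: h(P-7) − h(P-10) = 361.26 − 354.33 = 6.93 m.
Hydraulic gradient: i = |Δh| / L = 6.93 / 2349 = 0.00295.
Flow is from higher to lower head: from P-7 toward P-10, i.e. toward the south-east.

i ≈ 0.00295; groundwater flows toward the south-east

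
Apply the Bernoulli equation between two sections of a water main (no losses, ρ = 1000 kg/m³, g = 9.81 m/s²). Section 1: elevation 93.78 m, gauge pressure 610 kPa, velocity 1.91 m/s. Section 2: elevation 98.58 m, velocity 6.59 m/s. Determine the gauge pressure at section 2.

P₂ ≈ 543 kPa

Pressure head at 1: ψ₁ = P₁/(ρg) = 610×1000 / (1000 × 9.81) = 62.18 m.
Velocity heads: v₁²/2g = 1.91²/19.62 = 0.186 m; v₂²/2g = 6.59²/19.62 = 2.213 m.
Total head H = z₁ + ψ₁ + v₁²/2g = 93.78 + 62.18 + 0.186 = 156.15 m.
ψ₂ = H − z₂ − v₂²/2g = 156.15 − 98.58 − 2.213 = 55.36 m.
P₂ = ρgψ₂ = 1000 × 9.81 × 55.36 ≈ 543 kPa.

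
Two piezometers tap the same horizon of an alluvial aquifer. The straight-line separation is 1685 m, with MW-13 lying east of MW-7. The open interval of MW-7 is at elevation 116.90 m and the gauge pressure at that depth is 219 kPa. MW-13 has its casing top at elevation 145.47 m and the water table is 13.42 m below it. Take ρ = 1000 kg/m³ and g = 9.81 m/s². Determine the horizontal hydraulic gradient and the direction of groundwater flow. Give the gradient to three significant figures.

i ≈ 0.00426; groundwater flows toward the east

Pressure head at MW-7: ψ = P/(ρg) = 219×1000 / (1000 × 9.81) = 22.32 m.
Total head at MW-7: h = z + ψ = 116.90 + 22.32 = 139.22 m.
Total head at MW-13: h = 145.47 − 13.42 = 132.05 m.
Head difference: h(MW-7) − h(MW-13) = 139.22 − 132.05 = 7.17 m.
Hydraulic gradient: i = |Δh| / L = 7.17 / 1685 = 0.00426.
Flow is from higher to lower head: from MW-7 toward MW-13, i.e. toward the east.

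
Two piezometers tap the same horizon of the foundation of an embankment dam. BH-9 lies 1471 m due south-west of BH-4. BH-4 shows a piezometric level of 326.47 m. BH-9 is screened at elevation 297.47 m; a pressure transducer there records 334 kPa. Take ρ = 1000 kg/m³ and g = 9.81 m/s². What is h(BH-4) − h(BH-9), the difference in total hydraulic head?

Total head at BH-4: h = 326.47 m (water level in the piezometer is the total head).
Pressure head at BH-9: ψ = P/(ρg) = 334×1000 / (1000 × 9.81) = 34.05 m.
Total head at BH-9: h = z + ψ = 297.47 + 34.05 = 331.52 m.
Head difference: h(BH-4) − h(BH-9) = 326.47 − 331.52 = -5.05 m.

Δh ≈ -5.05 m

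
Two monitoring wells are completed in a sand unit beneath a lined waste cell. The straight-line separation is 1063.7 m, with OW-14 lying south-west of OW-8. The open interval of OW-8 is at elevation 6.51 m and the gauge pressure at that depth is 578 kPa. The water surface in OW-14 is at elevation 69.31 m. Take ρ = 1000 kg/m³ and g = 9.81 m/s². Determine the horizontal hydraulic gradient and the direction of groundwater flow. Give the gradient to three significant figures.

Pressure head at OW-8: ψ = P/(ρg) = 578×1000 / (1000 × 9.81) = 58.92 m.
Total head at OW-8: h = z + ψ = 6.51 + 58.92 = 65.43 m.
Total head at OW-14: h = 69.31 m (water level in the piezometer is the total head).
Head difference: h(OW-8) − h(OW-14) = 65.43 − 69.31 = -3.88 m.
Hydraulic gradient: i = |Δh| / L = 3.88 / 1063.7 = 0.00365.
Flow is from higher to lower head: from OW-14 toward OW-8, i.e. toward the north-east.

i ≈ 0.00365; groundwater flows toward the north-east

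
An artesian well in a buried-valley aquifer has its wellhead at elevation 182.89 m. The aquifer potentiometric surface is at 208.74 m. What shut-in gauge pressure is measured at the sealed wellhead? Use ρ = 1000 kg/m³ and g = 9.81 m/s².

Head above the cap: Δh = 208.74 − 182.89 = 25.85 m.
P = ρgΔh = 1000 × 9.81 × 25.85 = 253588 Pa ≈ 254 kPa.

P ≈ 254 kPa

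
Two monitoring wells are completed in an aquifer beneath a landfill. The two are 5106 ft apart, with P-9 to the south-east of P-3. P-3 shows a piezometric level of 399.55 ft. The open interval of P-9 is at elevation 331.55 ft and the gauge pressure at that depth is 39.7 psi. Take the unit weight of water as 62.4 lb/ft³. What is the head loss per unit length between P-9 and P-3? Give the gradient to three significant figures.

i ≈ 0.00463 ft/ft

Total head at P-3: h = 399.55 ft (water level in the piezometer is the total head).
Pressure head at P-9: ψ = 144·P/γ = 144 × 39.7 / 62.4 = 91.62 ft.
Total head at P-9: h = z + ψ = 331.55 + 91.62 = 423.17 ft.
Head difference: h(P-3) − h(P-9) = 399.55 − 423.17 = -23.62 ft.
Hydraulic gradient: i = |Δh| / L = 23.62 / 5106 = 0.00463.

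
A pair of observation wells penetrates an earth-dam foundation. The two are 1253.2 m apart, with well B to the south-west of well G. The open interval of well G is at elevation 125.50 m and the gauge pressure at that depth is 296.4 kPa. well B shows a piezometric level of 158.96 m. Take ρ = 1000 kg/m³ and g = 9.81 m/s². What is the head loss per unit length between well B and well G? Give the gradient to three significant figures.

Pressure head at well G: ψ = P/(ρg) = 296.4×1000 / (1000 × 9.81) = 30.21 m.
Total head at well G: h = z + ψ = 125.50 + 30.21 = 155.71 m.
Total head at well B: h = 158.96 m (water level in the piezometer is the total head).
Head difference: h(well G) − h(well B) = 155.71 − 158.96 = -3.25 m.
Hydraulic gradient: i = |Δh| / L = 3.25 / 1253.2 = 0.00259.

i ≈ 0.00259 m/m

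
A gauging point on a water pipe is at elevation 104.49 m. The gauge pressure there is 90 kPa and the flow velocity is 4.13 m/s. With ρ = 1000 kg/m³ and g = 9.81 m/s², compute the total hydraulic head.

Pressure head ψ = P/(ρg) = 90×1000 / (1000 × 9.81) = 9.17 m.
Velocity head = v²/(2g) = 4.13² / (2 × 9.81) = 0.869 m.
h = z + ψ + v²/(2g) = 104.49 + 9.17 + 0.869 = 114.53 m.

h ≈ 114.53 m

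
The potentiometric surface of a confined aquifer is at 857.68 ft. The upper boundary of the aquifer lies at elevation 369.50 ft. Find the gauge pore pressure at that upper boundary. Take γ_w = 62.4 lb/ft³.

P ≈ 212 psi

Pressure head at the aquifer top: ψ = h − z = 857.68 − 369.50 = 488.18 ft.
P = γψ/144 = 62.4 × 488.18 / 144 = 212 psi.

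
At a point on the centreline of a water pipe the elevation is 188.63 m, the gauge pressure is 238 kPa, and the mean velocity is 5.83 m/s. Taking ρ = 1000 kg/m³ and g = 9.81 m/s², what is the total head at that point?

h ≈ 214.62 m

Pressure head ψ = P/(ρg) = 238×1000 / (1000 × 9.81) = 24.26 m.
Velocity head = v²/(2g) = 5.83² / (2 × 9.81) = 1.732 m.
h = z + ψ + v²/(2g) = 188.63 + 24.26 + 1.732 = 214.62 m.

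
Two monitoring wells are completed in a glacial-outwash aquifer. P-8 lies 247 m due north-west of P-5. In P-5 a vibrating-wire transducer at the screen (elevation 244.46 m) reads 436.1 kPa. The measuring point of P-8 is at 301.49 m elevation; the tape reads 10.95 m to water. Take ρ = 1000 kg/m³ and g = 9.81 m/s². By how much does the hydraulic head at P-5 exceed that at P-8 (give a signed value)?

Pressure head at P-5: ψ = P/(ρg) = 436.1×1000 / (1000 × 9.81) = 44.45 m.
Total head at P-5: h = z + ψ = 244.46 + 44.45 = 288.91 m.
Total head at P-8: h = 301.49 − 10.95 = 290.54 m.
Head difference: h(P-5) − h(P-8) = 288.91 − 290.54 = -1.63 m.

Δh ≈ -1.63 m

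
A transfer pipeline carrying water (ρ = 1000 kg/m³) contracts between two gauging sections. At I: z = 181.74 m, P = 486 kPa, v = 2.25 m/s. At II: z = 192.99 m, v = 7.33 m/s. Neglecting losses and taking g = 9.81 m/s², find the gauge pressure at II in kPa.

Pressure head at I: ψ₁ = P₁/(ρg) = 486×1000 / (1000 × 9.81) = 49.54 m.
Velocity heads: v₁²/2g = 2.25²/19.62 = 0.258 m; v₂²/2g = 7.33²/19.62 = 2.738 m.
Total head H = z₁ + ψ₁ + v₁²/2g = 181.74 + 49.54 + 0.258 = 231.54 m.
ψ₂ = H − z₂ − v₂²/2g = 231.54 − 192.99 − 2.738 = 35.81 m.
P₂ = ρgψ₂ = 1000 × 9.81 × 35.81 ≈ 351 kPa.

P₂ ≈ 351 kPa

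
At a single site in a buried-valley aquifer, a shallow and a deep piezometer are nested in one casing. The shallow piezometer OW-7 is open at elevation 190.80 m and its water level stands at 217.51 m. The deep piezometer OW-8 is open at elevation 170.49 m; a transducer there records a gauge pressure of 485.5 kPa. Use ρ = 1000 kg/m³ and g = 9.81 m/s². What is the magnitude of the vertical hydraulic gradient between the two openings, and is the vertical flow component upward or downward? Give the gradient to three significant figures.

Total head at OW-7: h = 217.51 m (water level in the standpipe).
Pressure head at OW-8: ψ = P/(ρg) = 485.5×1000 / (1000 × 9.81) = 49.49 m.
Total head at OW-8: h = z + ψ = 170.49 + 49.49 = 219.98 m.
Δh = h(OW-7) − h(OW-8) = 217.51 − 219.98 = -2.47 m.
Vertical separation Δz = 190.80 − 170.49 = 20.31 m.
|i_v| = |Δh| / Δz = 2.47 / 20.31 = 0.122.
Head is higher in the deep piezometer, so vertical flow is upward (discharge condition).

|i_v| ≈ 0.122; vertical flow is upward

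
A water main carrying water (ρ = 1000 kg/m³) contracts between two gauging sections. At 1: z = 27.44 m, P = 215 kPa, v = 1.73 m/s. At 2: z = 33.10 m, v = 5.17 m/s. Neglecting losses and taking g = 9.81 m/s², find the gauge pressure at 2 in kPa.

P₂ ≈ 148 kPa

Pressure head at 1: ψ₁ = P₁/(ρg) = 215×1000 / (1000 × 9.81) = 21.92 m.
Velocity heads: v₁²/2g = 1.73²/19.62 = 0.153 m; v₂²/2g = 5.17²/19.62 = 1.362 m.
Total head H = z₁ + ψ₁ + v₁²/2g = 27.44 + 21.92 + 0.153 = 49.51 m.
ψ₂ = H − z₂ − v₂²/2g = 49.51 − 33.10 − 1.362 = 15.05 m.
P₂ = ρgψ₂ = 1000 × 9.81 × 15.05 ≈ 148 kPa.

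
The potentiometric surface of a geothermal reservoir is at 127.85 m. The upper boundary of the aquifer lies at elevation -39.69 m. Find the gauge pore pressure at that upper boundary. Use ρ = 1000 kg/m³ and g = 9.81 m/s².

P ≈ 1640 kPa

Pressure head at the aquifer top: ψ = h − z = 127.85 − (-39.69) = 167.54 m.
P = ρgψ = 1000 × 9.81 × 167.54 = 1643567 Pa ≈ 1640 kPa.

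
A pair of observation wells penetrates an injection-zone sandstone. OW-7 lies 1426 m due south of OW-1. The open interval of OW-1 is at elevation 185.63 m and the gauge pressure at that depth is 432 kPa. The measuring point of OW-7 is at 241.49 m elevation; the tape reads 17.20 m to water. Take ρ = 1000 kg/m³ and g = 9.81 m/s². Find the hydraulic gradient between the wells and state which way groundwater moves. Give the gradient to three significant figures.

i ≈ 0.00377; groundwater flows toward the south

Pressure head at OW-1: ψ = P/(ρg) = 432×1000 / (1000 × 9.81) = 44.04 m.
Total head at OW-1: h = z + ψ = 185.63 + 44.04 = 229.67 m.
Total head at OW-7: h = 241.49 − 17.20 = 224.29 m.
Head difference: h(OW-1) − h(OW-7) = 229.67 − 224.29 = 5.38 m.
Hydraulic gradient: i = |Δh| / L = 5.38 / 1426 = 0.00377.
Flow is from higher to lower head: from OW-1 toward OW-7, i.e. toward the south.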